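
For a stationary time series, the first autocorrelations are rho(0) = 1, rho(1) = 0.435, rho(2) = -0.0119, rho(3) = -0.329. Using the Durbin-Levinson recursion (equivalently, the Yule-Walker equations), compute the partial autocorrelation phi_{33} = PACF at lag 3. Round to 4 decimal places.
\phi_{33} = -0.2821

The PACF at lag k is phi_{kk}, the last component of the solution
to the Yule-Walker system G_k phi = r_k where
  (G_k)_{ij} = rho(|i - j|), (r_k)_i = rho(i), i,j = 1..k.
Equivalently, Durbin-Levinson gives phi_{kk} iteratively:
  phi_{11} = rho(1)
  phi_{kk} = [rho(k) - sum_{j=1..k-1} phi_{k-1,j} rho(k-j)]
            / [1 - sum_{j=1..k-1} phi_{k-1,j} rho(j)],
  phi_{k,j} = phi_{k-1,j} - phi_{kk} phi_{k-1,k-j},  j = 1..k-1.
Step k = 1:
  phi_11 = rho(1) = 0.435.
Step k = 2:
  phi_22 = [rho(2) - phi_11 rho(1)] / [1 - phi_11 rho(1)] = [-0.0119 - (0.435)(0.435)] / [1 - (0.435)(0.435)]
         = -0.201125 / 0.810775 = -0.248065.
  Update: phi_21 = phi_11 - phi_22 phi_11 = 0.435 - (-0.248065)(0.435) = 0.542908.
Step k = 3:
  phi_33 = [rho(3) - phi_21 rho(2) - phi_22 rho(1)] / [1 - phi_21 rho(1) - phi_22 rho(2)]
    numerator   = -0.329 - (0.542908)(-0.0119) - (-0.248065)(0.435) = -0.21463106
    denominator = 1 - (0.542908)(0.435) - (-0.248065)(-0.0119) = 0.7608829
  phi_33 = -0.21463106 / 0.7608829 = -0.2821.
Therefore phi_{33} = -0.2821.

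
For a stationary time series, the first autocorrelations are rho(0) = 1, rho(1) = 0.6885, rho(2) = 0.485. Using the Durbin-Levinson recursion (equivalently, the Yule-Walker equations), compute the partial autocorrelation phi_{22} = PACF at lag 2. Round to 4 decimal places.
\phi_{22} = 0.0209

The PACF at lag k is phi_{kk}, the last component of the solution
to the Yule-Walker system G_k phi = r_k where
  (G_k)_{ij} = rho(|i - j|), (r_k)_i = rho(i), i,j = 1..k.
Equivalently, Durbin-Levinson gives phi_{kk} iteratively:
  phi_{11} = rho(1)
  phi_{kk} = [rho(k) - sum_{j=1..k-1} phi_{k-1,j} rho(k-j)]
            / [1 - sum_{j=1..k-1} phi_{k-1,j} rho(j)],
  phi_{k,j} = phi_{k-1,j} - phi_{kk} phi_{k-1,k-j},  j = 1..k-1.
Step k = 1:
  phi_11 = rho(1) = 0.6885.
Step k = 2:
  phi_22 = [rho(2) - phi_11 rho(1)] / [1 - phi_11 rho(1)] = [0.485 - (0.6885)(0.6885)] / [1 - (0.6885)(0.6885)]
         = 0.01096775 / 0.52596775 = 0.0209.
Therefore phi_{22} = 0.0209.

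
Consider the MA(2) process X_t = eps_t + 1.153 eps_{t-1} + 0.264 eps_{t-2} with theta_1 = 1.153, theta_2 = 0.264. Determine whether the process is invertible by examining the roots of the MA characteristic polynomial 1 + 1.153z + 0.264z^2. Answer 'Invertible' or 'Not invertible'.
\text{Invertible}

The MA(q) characteristic polynomial is P(z) = 1 + 1.153z + 0.264z^2.
Invertibility requires all roots to lie outside the unit circle, i.e. |z| > 1 for every root.
Set 1 + (1.153) z + (0.264) z^2 = 0, i.e. a z^2 + b z + c = 0 with a = 0.264, b = 1.153, c = 1.
Discriminant D = b^2 - 4ac = (1.153)^2 - 4*(0.264)*1 = 1.329409 - (1.056) = 0.273409.
D >= 0, so the roots are real: z = (-b +/- sqrt(D)) / (2a) = (-1.153 +/- 0.522885) / (0.528).
  z_1 = (-1.153 + 0.522885) / (0.528) = -1.1934,   |z_1| = 1.1934.
  z_2 = (-1.153 - 0.522885) / (0.528) = -3.174,   |z_2| = 3.174.
Moduli of all roots: 1.1934, 3.1740.
All moduli strictly greater than 1? Yes.
Verdict: Invertible.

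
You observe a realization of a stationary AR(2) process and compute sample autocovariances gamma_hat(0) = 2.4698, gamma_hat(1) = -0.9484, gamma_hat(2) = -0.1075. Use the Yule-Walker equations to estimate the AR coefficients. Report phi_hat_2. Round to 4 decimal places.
\hat\phi_{2} = -0.2240

The Yule-Walker equations for an AR(p) process read, in matrix form,
  Gamma_p phi = r_p,   with   (Gamma_p)_{ij} = gamma(|i - j|),
                       (r_p)_i = gamma(i),   i,j = 1..p.
Substitute the sample gammas (Toeplitz matrix and right-hand side of size 2):
  Gamma_p = [[2.4698, -0.9484], [-0.9484, 2.4698]]
  r_p     = [-0.9484, -0.1075]
Written out:
  2.4698 phi_1 - 0.9484 phi_2 = -0.9484
  -0.9484 phi_1 + 2.4698 phi_2 = -0.1075
Solve by Cramer's rule:
  det = gamma(0)^2 - gamma(1)^2 = (2.4698)^2 - (-0.9484)^2 = 6.09991204 - 0.89946256 = 5.20044948
  phi_hat_1 = [gamma(1) gamma(0) - gamma(1) gamma(2)] / det = [(-0.9484)(2.4698) - (-0.9484)(-0.1075)] / 5.20044948 = -2.44431132 / 5.20044948 = -0.47
  phi_hat_2 = [gamma(0) gamma(2) - gamma(1)^2] / det = [(2.4698)(-0.1075) - (-0.9484)^2] / 5.20044948 = -1.16496606 / 5.20044948 = -0.224
So phi_hat = [-0.4700, -0.2240].
Therefore phi_hat_2 = -0.2240.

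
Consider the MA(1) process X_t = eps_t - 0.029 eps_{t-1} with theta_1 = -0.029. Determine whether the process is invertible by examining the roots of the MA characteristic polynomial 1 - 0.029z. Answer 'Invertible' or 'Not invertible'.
\text{Invertible}

The MA(q) characteristic polynomial is P(z) = 1 - 0.029z.
Invertibility requires all roots to lie outside the unit circle, i.e. |z| > 1 for every root.
This is linear in z: 1 + (-0.029) z = 0  =>  z = -1/(-0.029) = 34.482759,  |z| = 34.482759.
Moduli of all roots: 34.4828.
All moduli strictly greater than 1? Yes.
Verdict: Invertible.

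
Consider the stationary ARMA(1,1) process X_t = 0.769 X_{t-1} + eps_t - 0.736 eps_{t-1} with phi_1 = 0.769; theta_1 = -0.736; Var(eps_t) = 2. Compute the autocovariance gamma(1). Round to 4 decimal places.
\gamma(1) = 0.0701

Multiply the model equation by X_{t-k} and take expectations. With theta_0 = psi_0 = 1 and psi_j the MA(infinity) weights, this gives
  gamma(k) - sum_i phi_i gamma(k-i) = c_k,
  c_k = sigma^2 * sum_{j=k..q} theta_j psi_{j-k}   (c_k = 0 for k > q),
using gamma(-m) = gamma(m).
psi-weights needed (psi_j = theta_j + sum_i phi_i psi_{j-i}):
  psi_1 = theta_1 + phi_1 = -0.736 + (0.769) = 0.033
Right-hand sides:
  c_0 = sigma^2 (1 + theta_1 psi_1) = 2 * (1 + (-0.736)(0.033)) = 2 * 0.975712 = 1.951424
  c_1 = sigma^2 theta_1 = 2 * (-0.736) = -1.472
  c_2 = 0
Equations for k = 0 and k = 1 (AR order 1):
  gamma(0) = phi_1 gamma(1) + c_0
  gamma(1) = phi_1 gamma(0) + c_1
Substituting the second into the first: gamma(0) (1 - phi_1^2) = c_0 + phi_1 c_1, so
  gamma(0) = (c_0 + phi_1 c_1) / (1 - phi_1^2) = (1.951424 + (0.769)(-1.472)) / (1 - (0.769)^2) = 0.819456 / 0.408639 = 2.00533.
  gamma(1) = phi_1 gamma(0) + c_1 = (0.769)(2.00533) + (-1.472) = 0.070099.
Therefore gamma(1) = 0.0701 (to 4 decimal places).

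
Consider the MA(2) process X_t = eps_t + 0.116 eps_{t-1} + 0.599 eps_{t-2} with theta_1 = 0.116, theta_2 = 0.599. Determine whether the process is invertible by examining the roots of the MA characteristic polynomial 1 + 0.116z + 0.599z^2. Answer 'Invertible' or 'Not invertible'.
\text{Invertible}

The MA(q) characteristic polynomial is P(z) = 1 + 0.116z + 0.599z^2.
Invertibility requires all roots to lie outside the unit circle, i.e. |z| > 1 for every root.
Set 1 + (0.116) z + (0.599) z^2 = 0, i.e. a z^2 + b z + c = 0 with a = 0.599, b = 0.116, c = 1.
Discriminant D = b^2 - 4ac = (0.116)^2 - 4*(0.599)*1 = 0.013456 - (2.396) = -2.382544.
D < 0, so the roots are the complex-conjugate pair z = (-b +/- i sqrt(-D)) / (2a) = -0.0968 +/- 1.2884i.
For a conjugate pair |z|^2 = z * conj(z) = (product of roots) = c/a = 1/(0.599) = 1.669449, so |z| = sqrt(1.669449) = 1.2921 for both roots.
Moduli of all roots: 1.2921, 1.2921.
All moduli strictly greater than 1? Yes.
Verdict: Invertible.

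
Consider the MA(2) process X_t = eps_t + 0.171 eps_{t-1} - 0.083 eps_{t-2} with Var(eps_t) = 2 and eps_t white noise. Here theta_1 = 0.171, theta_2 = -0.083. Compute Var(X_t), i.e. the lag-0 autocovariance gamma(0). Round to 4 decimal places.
\gamma(0) = 2.0723

For an MA(q) process X_t = eps_t + sum_i theta_i eps_{t-i} with
Var(eps_t) = sigma^2, the variance is
  gamma(0) = sigma^2 * (1 + sum_i theta_i^2).
  sum_i theta_i^2 = (0.171)^2 + (-0.083)^2 = 0.029241 + 0.006889 = 0.03613.
  gamma(0) = 2 * (1 + 0.03613) = 2 * 1.03613 = 2.07226, which rounds to 2.0723.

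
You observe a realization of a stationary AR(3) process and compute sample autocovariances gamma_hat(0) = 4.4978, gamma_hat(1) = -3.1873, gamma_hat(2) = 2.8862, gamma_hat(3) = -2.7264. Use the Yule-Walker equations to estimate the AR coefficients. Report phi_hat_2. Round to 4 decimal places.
\hat\phi_{2} = 0.1910

The Yule-Walker equations for an AR(p) process read, in matrix form,
  Gamma_p phi = r_p,   with   (Gamma_p)_{ij} = gamma(|i - j|),
                       (r_p)_i = gamma(i),   i,j = 1..p.
Substitute the sample gammas (Toeplitz matrix and right-hand side of size 3):
  Gamma_p = [[4.4978, -3.1873, 2.8862], [-3.1873, 4.4978, -3.1873], [2.8862, -3.1873, 4.4978]]
  r_p     = [-3.1873, 2.8862, -2.7264]
Written out (R1..R3):
  (R1) 4.4978 phi_1 - 3.1873 phi_2 + 2.8862 phi_3 = -3.1873
  (R2) -3.1873 phi_1 + 4.4978 phi_2 - 3.1873 phi_3 = 2.8862
  (R3) 2.8862 phi_1 - 3.1873 phi_2 + 4.4978 phi_3 = -2.7264
Gaussian elimination:
  R2 <- R2 - (-3.1873/4.4978) R1 = R2 - (-0.708635) R1:  2.239167 phi_2 - 1.142037 phi_3 = 0.627567
  R3 <- R3 - (2.8862/4.4978) R1 = R3 - (0.641691) R1:  -1.142037 phi_2 + 2.64575 phi_3 = -0.681137
  R3 <- R3 - (-1.142037/2.239167) R2 = R3 - (-0.510028) R2:  2.06328 phi_3 = -0.36106
Back-substitution:
  phi_hat_3 = -0.36106 / 2.06328 = -0.174993
  phi_hat_2 = (0.627567 - (-1.142037)(-0.174993)) / 2.239167 = 0.191016
  phi_hat_1 = (-3.1873 - (-3.1873)(0.191016) - (2.8862)(-0.174993)) / 4.4978 = -0.460983
So phi_hat = [-0.4610, 0.1910, -0.1750].
Therefore phi_hat_2 = 0.1910.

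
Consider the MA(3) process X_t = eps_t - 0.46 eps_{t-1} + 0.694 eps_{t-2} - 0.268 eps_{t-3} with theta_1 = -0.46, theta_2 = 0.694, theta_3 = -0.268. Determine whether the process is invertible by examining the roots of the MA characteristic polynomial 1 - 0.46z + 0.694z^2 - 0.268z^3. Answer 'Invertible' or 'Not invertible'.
\text{Invertible}

The MA(q) characteristic polynomial is P(z) = 1 - 0.46z + 0.694z^2 - 0.268z^3.
Invertibility requires all roots to lie outside the unit circle, i.e. |z| > 1 for every root.
Degree 3: look for a simple real root z0 first, then factor out (1 - z/z0) and solve the remaining quadratic.
Testing z0 = 2.5: P(2.5) = 1 + (-0.46)(2.5) + (0.694)(2.5)^2 + (-0.268)(2.5)^3
  = 1 + (-1.15) + (4.3375) + (-4.1875) = 0.  So z_0 = 2.5 is a root, |z_0| = 2.5.
Divide out the factor (1 - 0.4 z) = (1 - z/z0) (since 1/z0 = 0.4):
  P(z) = (1 - 0.4 z)(1 + (-0.06) z + (0.67) z^2)
  [check: z-coef -0.06 - (0.4) = -0.46; z^2-coef 0.67 - (0.4)(-0.06) = 0.694; z^3-coef -(0.4)(0.67) = -0.268.]
Remaining roots from the quadratic factor 1 + (-0.06) z + (0.67) z^2:
  Set 1 + (-0.06) z + (0.67) z^2 = 0, i.e. a z^2 + b z + c = 0 with a = 0.67, b = -0.06, c = 1.
  Discriminant D = b^2 - 4ac = (-0.06)^2 - 4*(0.67)*1 = 0.0036 - (2.68) = -2.6764.
  D < 0, so the roots are the complex-conjugate pair z = (-b +/- i sqrt(-D)) / (2a) = 0.0448 +/- 1.2209i.
  For a conjugate pair |z|^2 = z * conj(z) = (product of roots) = c/a = 1/(0.67) = 1.492537, so |z| = sqrt(1.492537) = 1.2217 for both roots.
Moduli of all roots: 2.5000, 1.2217, 1.2217.
All moduli strictly greater than 1? Yes.
Verdict: Invertible.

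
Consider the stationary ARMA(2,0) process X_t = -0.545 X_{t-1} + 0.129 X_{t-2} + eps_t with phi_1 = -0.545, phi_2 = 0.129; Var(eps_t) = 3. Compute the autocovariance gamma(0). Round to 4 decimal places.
\gamma(0) = 5.0138

Multiply the model equation by X_{t-k} and take expectations. With theta_0 = psi_0 = 1 and psi_j the MA(infinity) weights, this gives
  gamma(k) - sum_i phi_i gamma(k-i) = c_k,
  c_k = sigma^2 * sum_{j=k..q} theta_j psi_{j-k}   (c_k = 0 for k > q),
using gamma(-m) = gamma(m).
Pure AR (q = 0): c_0 = sigma^2 = 3, c_k = 0 for k >= 1.
Equations for k = 0, 1, 2 (AR order 2, c_2 = 0):
  (E0) gamma(0) = phi_1 gamma(1) + phi_2 gamma(2) + c_0
  (E1) gamma(1) = phi_1 gamma(0) + phi_2 gamma(1) + c_1
  (E2) gamma(2) = phi_1 gamma(1) + phi_2 gamma(0)
From (E1): gamma(1) = A gamma(0) + B with
  A = phi_1 / (1 - phi_2) = -0.545 / 0.871 = -0.625718,   B = c_1 / (1 - phi_2) = 0 / 0.871 = 0.
Insert (E2) into (E0): gamma(0) (1 - phi_2^2) = phi_1 (1 + phi_2) gamma(1) + c_0.
  phi_1 (1 + phi_2) = (-0.545)(1.129) = -0.615305,   1 - phi_2^2 = 0.983359.
Replace gamma(1) by A gamma(0) + B and collect gamma(0):
  gamma(0) [0.983359 - (-0.615305)(-0.625718)] = c_0 = 3
  gamma(0) * 0.598352 = 3
  gamma(0) = 3 / 0.598352 = 5.013772.
Therefore gamma(0) = 5.0138 (to 4 decimal places).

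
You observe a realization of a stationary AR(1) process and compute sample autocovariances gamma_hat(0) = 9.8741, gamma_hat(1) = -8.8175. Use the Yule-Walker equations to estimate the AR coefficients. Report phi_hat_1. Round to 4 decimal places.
\hat\phi_{1} = -0.8930

The Yule-Walker equations for an AR(p) process read, in matrix form,
  Gamma_p phi = r_p,   with   (Gamma_p)_{ij} = gamma(|i - j|),
                       (r_p)_i = gamma(i),   i,j = 1..p.
Substitute the sample gammas (Toeplitz matrix and right-hand side of size 1):
  Gamma_p = [[9.8741]]
  r_p     = [-8.8175]
With p = 1 this is the single equation gamma(0) phi_1 = gamma(1):
  phi_hat_1 = gamma(1) / gamma(0) = -8.8175 / 9.8741 = -0.8930.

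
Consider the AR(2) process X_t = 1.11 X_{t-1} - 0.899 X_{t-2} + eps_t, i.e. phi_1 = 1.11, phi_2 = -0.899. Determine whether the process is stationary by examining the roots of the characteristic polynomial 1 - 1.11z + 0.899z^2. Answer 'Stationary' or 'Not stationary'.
\text{Stationary}

The AR(p) characteristic polynomial is P(z) = 1 - 1.11z + 0.899z^2.
Stationarity requires all roots to lie outside the unit circle, i.e. |z| > 1 for every root.
Set 1 + (-1.11) z + (0.899) z^2 = 0, i.e. a z^2 + b z + c = 0 with a = 0.899, b = -1.11, c = 1.
Discriminant D = b^2 - 4ac = (-1.11)^2 - 4*(0.899)*1 = 1.2321 - (3.596) = -2.3639.
D < 0, so the roots are the complex-conjugate pair z = (-b +/- i sqrt(-D)) / (2a) = 0.6174 +/- 0.8551i.
For a conjugate pair |z|^2 = z * conj(z) = (product of roots) = c/a = 1/(0.899) = 1.112347, so |z| = sqrt(1.112347) = 1.0547 for both roots.
Moduli of all roots: 1.0547, 1.0547.
All moduli strictly greater than 1? Yes.
Verdict: Stationary.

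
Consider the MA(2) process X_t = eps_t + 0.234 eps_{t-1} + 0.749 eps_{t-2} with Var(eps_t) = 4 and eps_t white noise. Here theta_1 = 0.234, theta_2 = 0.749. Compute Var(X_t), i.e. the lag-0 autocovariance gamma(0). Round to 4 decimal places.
\gamma(0) = 6.4630

For an MA(q) process X_t = eps_t + sum_i theta_i eps_{t-i} with
Var(eps_t) = sigma^2, the variance is
  gamma(0) = sigma^2 * (1 + sum_i theta_i^2).
  sum_i theta_i^2 = (0.234)^2 + (0.749)^2 = 0.054756 + 0.561001 = 0.615757.
  gamma(0) = 4 * (1 + 0.615757) = 4 * 1.615757 = 6.463028, which rounds to 6.4630.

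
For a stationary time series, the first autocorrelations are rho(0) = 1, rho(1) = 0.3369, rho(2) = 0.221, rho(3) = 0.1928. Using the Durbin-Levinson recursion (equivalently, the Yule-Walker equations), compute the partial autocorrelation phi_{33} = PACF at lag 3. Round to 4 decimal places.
\phi_{33} = 0.0991

The PACF at lag k is phi_{kk}, the last component of the solution
to the Yule-Walker system G_k phi = r_k where
  (G_k)_{ij} = rho(|i - j|), (r_k)_i = rho(i), i,j = 1..k.
Equivalently, Durbin-Levinson gives phi_{kk} iteratively:
  phi_{11} = rho(1)
  phi_{kk} = [rho(k) - sum_{j=1..k-1} phi_{k-1,j} rho(k-j)]
            / [1 - sum_{j=1..k-1} phi_{k-1,j} rho(j)],
  phi_{k,j} = phi_{k-1,j} - phi_{kk} phi_{k-1,k-j},  j = 1..k-1.
Step k = 1:
  phi_11 = rho(1) = 0.3369.
Step k = 2:
  phi_22 = [rho(2) - phi_11 rho(1)] / [1 - phi_11 rho(1)] = [0.221 - (0.3369)(0.3369)] / [1 - (0.3369)(0.3369)]
         = 0.10749839 / 0.88649839 = 0.121262.
  Update: phi_21 = phi_11 - phi_22 phi_11 = 0.3369 - (0.121262)(0.3369) = 0.296047.
Step k = 3:
  phi_33 = [rho(3) - phi_21 rho(2) - phi_22 rho(1)] / [1 - phi_21 rho(1) - phi_22 rho(2)]
    numerator   = 0.1928 - (0.296047)(0.221) - (0.121262)(0.3369) = 0.08652053
    denominator = 1 - (0.296047)(0.3369) - (0.121262)(0.221) = 0.87346294
  phi_33 = 0.08652053 / 0.87346294 = 0.0991.
Therefore phi_{33} = 0.0991.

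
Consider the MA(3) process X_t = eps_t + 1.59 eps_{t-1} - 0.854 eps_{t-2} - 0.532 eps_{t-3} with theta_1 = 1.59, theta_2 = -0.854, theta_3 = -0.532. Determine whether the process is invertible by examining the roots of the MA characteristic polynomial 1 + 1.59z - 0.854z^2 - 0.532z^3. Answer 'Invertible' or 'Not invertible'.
\text{Not invertible}

The MA(q) characteristic polynomial is P(z) = 1 + 1.59z - 0.854z^2 - 0.532z^3.
Invertibility requires all roots to lie outside the unit circle, i.e. |z| > 1 for every root.
Degree 3: look for a simple real root z0 first, then factor out (1 - z/z0) and solve the remaining quadratic.
Testing z0 = -2.5: P(-2.5) = 1 + (1.59)(-2.5) + (-0.854)(-2.5)^2 + (-0.532)(-2.5)^3
  = 1 + (-3.975) + (-5.3375) + (8.3125) = 0.  So z_0 = -2.5 is a root, |z_0| = 2.5.
Divide out the factor (1 + 0.4 z) = (1 - z/z0) (since 1/z0 = -0.4):
  P(z) = (1 + 0.4 z)(1 + (1.19) z + (-1.33) z^2)
  [check: z-coef 1.19 - (-0.4) = 1.59; z^2-coef -1.33 - (-0.4)(1.19) = -0.854; z^3-coef -(-0.4)(-1.33) = -0.532.]
Remaining roots from the quadratic factor 1 + (1.19) z + (-1.33) z^2:
  Set 1 + (1.19) z + (-1.33) z^2 = 0, i.e. a z^2 + b z + c = 0 with a = -1.33, b = 1.19, c = 1.
  Discriminant D = b^2 - 4ac = (1.19)^2 - 4*(-1.33)*1 = 1.4161 - (-5.32) = 6.7361.
  D >= 0, so the roots are real: z = (-b +/- sqrt(D)) / (2a) = (-1.19 +/- 2.5954) / (-2.66).
    z_1 = (-1.19 + 2.5954) / (-2.66) = -0.5283,   |z_1| = 0.5283.
    z_2 = (-1.19 - 2.5954) / (-2.66) = 1.4231,   |z_2| = 1.4231.
Moduli of all roots: 2.5000, 0.5283, 1.4231.
All moduli strictly greater than 1? No.
Verdict: Not invertible.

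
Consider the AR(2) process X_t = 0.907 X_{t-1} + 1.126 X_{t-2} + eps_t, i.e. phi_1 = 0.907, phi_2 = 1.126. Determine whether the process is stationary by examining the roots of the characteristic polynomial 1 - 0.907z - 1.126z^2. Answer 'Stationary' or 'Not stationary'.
\text{Not stationary}

The AR(p) characteristic polynomial is P(z) = 1 - 0.907z - 1.126z^2.
Stationarity requires all roots to lie outside the unit circle, i.e. |z| > 1 for every root.
Set 1 + (-0.907) z + (-1.126) z^2 = 0, i.e. a z^2 + b z + c = 0 with a = -1.126, b = -0.907, c = 1.
Discriminant D = b^2 - 4ac = (-0.907)^2 - 4*(-1.126)*1 = 0.822649 - (-4.504) = 5.326649.
D >= 0, so the roots are real: z = (-b +/- sqrt(D)) / (2a) = (0.907 +/- 2.307953) / (-2.252).
  z_1 = (0.907 + 2.307953) / (-2.252) = -1.4276,   |z_1| = 1.4276.
  z_2 = (0.907 - 2.307953) / (-2.252) = 0.6221,   |z_2| = 0.6221.
Moduli of all roots: 1.4276, 0.6221.
All moduli strictly greater than 1? No.
Verdict: Not stationary.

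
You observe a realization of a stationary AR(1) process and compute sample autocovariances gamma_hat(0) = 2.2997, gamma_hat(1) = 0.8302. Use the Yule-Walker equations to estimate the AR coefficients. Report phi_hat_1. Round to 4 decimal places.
\hat\phi_{1} = 0.3610

The Yule-Walker equations for an AR(p) process read, in matrix form,
  Gamma_p phi = r_p,   with   (Gamma_p)_{ij} = gamma(|i - j|),
                       (r_p)_i = gamma(i),   i,j = 1..p.
Substitute the sample gammas (Toeplitz matrix and right-hand side of size 1):
  Gamma_p = [[2.2997]]
  r_p     = [0.8302]
With p = 1 this is the single equation gamma(0) phi_1 = gamma(1):
  phi_hat_1 = gamma(1) / gamma(0) = 0.8302 / 2.2997 = 0.3610.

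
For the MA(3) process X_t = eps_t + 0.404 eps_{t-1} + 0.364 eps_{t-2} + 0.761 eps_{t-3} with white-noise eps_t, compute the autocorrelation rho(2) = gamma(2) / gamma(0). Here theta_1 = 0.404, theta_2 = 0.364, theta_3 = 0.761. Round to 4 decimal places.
\rho(2) = 0.3581

For an MA(q) process with theta_0 = 1, the autocovariance is
  gamma(k) = sigma^2 * sum_{i=0..q-k} theta_i * theta_{i+k},
and rho(k) = gamma(k) / gamma(0). Sigma^2 cancels.
  numerator   = (1)*(0.364) + (0.404)*(0.761) = 0.671444.
  denominator = (1)^2 + (0.404)^2 + (0.364)^2 + (0.761)^2 = 1.874833.
  rho(2) = 0.671444 / 1.874833 = 0.3581.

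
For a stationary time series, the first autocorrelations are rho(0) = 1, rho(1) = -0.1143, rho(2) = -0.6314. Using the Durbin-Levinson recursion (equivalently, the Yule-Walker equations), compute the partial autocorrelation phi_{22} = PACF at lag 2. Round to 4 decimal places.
\phi_{22} = -0.6530

The PACF at lag k is phi_{kk}, the last component of the solution
to the Yule-Walker system G_k phi = r_k where
  (G_k)_{ij} = rho(|i - j|), (r_k)_i = rho(i), i,j = 1..k.
Equivalently, Durbin-Levinson gives phi_{kk} iteratively:
  phi_{11} = rho(1)
  phi_{kk} = [rho(k) - sum_{j=1..k-1} phi_{k-1,j} rho(k-j)]
            / [1 - sum_{j=1..k-1} phi_{k-1,j} rho(j)],
  phi_{k,j} = phi_{k-1,j} - phi_{kk} phi_{k-1,k-j},  j = 1..k-1.
Step k = 1:
  phi_11 = rho(1) = -0.1143.
Step k = 2:
  phi_22 = [rho(2) - phi_11 rho(1)] / [1 - phi_11 rho(1)] = [-0.6314 - (-0.1143)(-0.1143)] / [1 - (-0.1143)(-0.1143)]
         = -0.64446449 / 0.98693551 = -0.653.
Therefore phi_{22} = -0.6530.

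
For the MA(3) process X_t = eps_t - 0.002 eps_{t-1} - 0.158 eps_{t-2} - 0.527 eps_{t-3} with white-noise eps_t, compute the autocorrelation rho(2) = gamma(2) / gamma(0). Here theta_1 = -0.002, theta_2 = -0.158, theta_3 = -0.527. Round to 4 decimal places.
\rho(2) = -0.1205

For an MA(q) process with theta_0 = 1, the autocovariance is
  gamma(k) = sigma^2 * sum_{i=0..q-k} theta_i * theta_{i+k},
and rho(k) = gamma(k) / gamma(0). Sigma^2 cancels.
  numerator   = (1)*(-0.158) + (-0.002)*(-0.527) = -0.156946.
  denominator = (1)^2 + (-0.002)^2 + (-0.158)^2 + (-0.527)^2 = 1.302697.
  rho(2) = -0.156946 / 1.302697 = -0.1205.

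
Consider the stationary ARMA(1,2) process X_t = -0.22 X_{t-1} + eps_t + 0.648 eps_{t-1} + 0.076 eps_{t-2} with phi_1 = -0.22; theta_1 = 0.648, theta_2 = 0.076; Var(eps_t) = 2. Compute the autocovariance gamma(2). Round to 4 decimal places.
\gamma(2) = -0.0329

Multiply the model equation by X_{t-k} and take expectations. With theta_0 = psi_0 = 1 and psi_j the MA(infinity) weights, this gives
  gamma(k) - sum_i phi_i gamma(k-i) = c_k,
  c_k = sigma^2 * sum_{j=k..q} theta_j psi_{j-k}   (c_k = 0 for k > q),
using gamma(-m) = gamma(m).
psi-weights needed (psi_j = theta_j + sum_i phi_i psi_{j-i}):
  psi_1 = theta_1 + phi_1 = 0.648 + (-0.22) = 0.428
  psi_2 = theta_2 + phi_1 psi_1 = 0.076 + (-0.22)(0.428) = -0.01816
Right-hand sides:
  c_0 = sigma^2 (1 + theta_1 psi_1 + theta_2 psi_2) = 2 * (1 + (0.648)(0.428) + (0.076)(-0.01816)) = 2 * 1.275964 = 2.551928
  c_1 = sigma^2 (theta_1 + theta_2 psi_1) = 2 * (0.648 + (0.076)(0.428)) = 1.361056
  c_2 = sigma^2 theta_2 = 2 * (0.076) = 0.152
Equations for k = 0 and k = 1 (AR order 1):
  gamma(0) = phi_1 gamma(1) + c_0
  gamma(1) = phi_1 gamma(0) + c_1
Substituting the second into the first: gamma(0) (1 - phi_1^2) = c_0 + phi_1 c_1, so
  gamma(0) = (c_0 + phi_1 c_1) / (1 - phi_1^2) = (2.551928 + (-0.22)(1.361056)) / (1 - (-0.22)^2) = 2.252495 / 0.9516 = 2.367061.
  gamma(1) = phi_1 gamma(0) + c_1 = (-0.22)(2.367061) + (1.361056) = 0.840303.
For k = 2: gamma(2) = phi_1 gamma(1) + c_2
  = (-0.22)(0.840303) + (0.152) = -0.032867.
Therefore gamma(2) = -0.0329 (to 4 decimal places).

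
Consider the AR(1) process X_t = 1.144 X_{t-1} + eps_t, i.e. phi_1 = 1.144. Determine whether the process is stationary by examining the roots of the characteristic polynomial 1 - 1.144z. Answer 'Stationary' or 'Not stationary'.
\text{Not stationary}

The AR(p) characteristic polynomial is P(z) = 1 - 1.144z.
Stationarity requires all roots to lie outside the unit circle, i.e. |z| > 1 for every root.
This is linear in z: 1 + (-1.144) z = 0  =>  z = -1/(-1.144) = 0.874126,  |z| = 0.874126.
Moduli of all roots: 0.8741.
All moduli strictly greater than 1? No.
Verdict: Not stationary.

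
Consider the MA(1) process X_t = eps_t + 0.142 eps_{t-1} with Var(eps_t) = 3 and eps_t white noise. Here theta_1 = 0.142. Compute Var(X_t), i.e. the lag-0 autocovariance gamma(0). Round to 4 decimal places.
\gamma(0) = 3.0605

For an MA(q) process X_t = eps_t + sum_i theta_i eps_{t-i} with
Var(eps_t) = sigma^2, the variance is
  gamma(0) = sigma^2 * (1 + sum_i theta_i^2).
  sum_i theta_i^2 = (0.142)^2 = 0.020164.
  gamma(0) = 3 * (1 + 0.020164) = 3 * 1.020164 = 3.060492, which rounds to 3.0605.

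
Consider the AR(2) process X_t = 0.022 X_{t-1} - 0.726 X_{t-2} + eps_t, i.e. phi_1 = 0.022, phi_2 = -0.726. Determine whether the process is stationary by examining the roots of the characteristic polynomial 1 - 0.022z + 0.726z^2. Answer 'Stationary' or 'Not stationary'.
\text{Stationary}

The AR(p) characteristic polynomial is P(z) = 1 - 0.022z + 0.726z^2.
Stationarity requires all roots to lie outside the unit circle, i.e. |z| > 1 for every root.
Set 1 + (-0.022) z + (0.726) z^2 = 0, i.e. a z^2 + b z + c = 0 with a = 0.726, b = -0.022, c = 1.
Discriminant D = b^2 - 4ac = (-0.022)^2 - 4*(0.726)*1 = 0.000484 - (2.904) = -2.903516.
D < 0, so the roots are the complex-conjugate pair z = (-b +/- i sqrt(-D)) / (2a) = 0.0152 +/- 1.1735i.
For a conjugate pair |z|^2 = z * conj(z) = (product of roots) = c/a = 1/(0.726) = 1.37741, so |z| = sqrt(1.37741) = 1.1736 for both roots.
Moduli of all roots: 1.1736, 1.1736.
All moduli strictly greater than 1? Yes.
Verdict: Stationary.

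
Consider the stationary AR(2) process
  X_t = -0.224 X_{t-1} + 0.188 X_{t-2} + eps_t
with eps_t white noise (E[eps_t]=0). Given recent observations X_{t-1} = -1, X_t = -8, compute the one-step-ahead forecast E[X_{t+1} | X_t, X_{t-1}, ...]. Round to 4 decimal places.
E[X_{t+1} \mid \mathcal F_t] = 1.6040

For an AR(p) model X_t = c + sum_i phi_i X_{t-i} + eps_t, the
one-step-ahead conditional mean is
  E[X_{t+1} | X_t, ...] = c + sum_i phi_i X_{t+1-i}.
Substitute known values:
  E[X_{t+1} | ...] = (-0.224) * (-8) + (0.188) * (-1)
                   = 1.6040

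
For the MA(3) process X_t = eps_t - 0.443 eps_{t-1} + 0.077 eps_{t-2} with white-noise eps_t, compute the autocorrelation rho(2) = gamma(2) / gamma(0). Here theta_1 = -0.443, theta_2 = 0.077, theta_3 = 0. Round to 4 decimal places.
\rho(2) = 0.0641

For an MA(q) process with theta_0 = 1, the autocovariance is
  gamma(k) = sigma^2 * sum_{i=0..q-k} theta_i * theta_{i+k},
and rho(k) = gamma(k) / gamma(0). Sigma^2 cancels.
  numerator   = (1)*(0.077) + (-0.443)*(0) = 0.077.
  denominator = (1)^2 + (-0.443)^2 + (0.077)^2 + (0)^2 = 1.202178.
  rho(2) = 0.077 / 1.202178 = 0.0641.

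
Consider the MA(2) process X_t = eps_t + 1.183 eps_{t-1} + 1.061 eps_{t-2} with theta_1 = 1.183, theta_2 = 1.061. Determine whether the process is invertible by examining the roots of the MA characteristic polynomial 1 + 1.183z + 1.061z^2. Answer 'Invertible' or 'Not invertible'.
\text{Not invertible}

The MA(q) characteristic polynomial is P(z) = 1 + 1.183z + 1.061z^2.
Invertibility requires all roots to lie outside the unit circle, i.e. |z| > 1 for every root.
Set 1 + (1.183) z + (1.061) z^2 = 0, i.e. a z^2 + b z + c = 0 with a = 1.061, b = 1.183, c = 1.
Discriminant D = b^2 - 4ac = (1.183)^2 - 4*(1.061)*1 = 1.399489 - (4.244) = -2.844511.
D < 0, so the roots are the complex-conjugate pair z = (-b +/- i sqrt(-D)) / (2a) = -0.5575 +/- 0.7948i.
For a conjugate pair |z|^2 = z * conj(z) = (product of roots) = c/a = 1/(1.061) = 0.942507, so |z| = sqrt(0.942507) = 0.9708 for both roots.
Moduli of all roots: 0.9708, 0.9708.
All moduli strictly greater than 1? No.
Verdict: Not invertible.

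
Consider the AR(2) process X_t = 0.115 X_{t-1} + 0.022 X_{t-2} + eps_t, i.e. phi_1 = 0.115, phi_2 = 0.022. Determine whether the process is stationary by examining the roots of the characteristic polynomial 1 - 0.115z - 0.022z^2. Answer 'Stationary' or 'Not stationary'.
\text{Stationary}

The AR(p) characteristic polynomial is P(z) = 1 - 0.115z - 0.022z^2.
Stationarity requires all roots to lie outside the unit circle, i.e. |z| > 1 for every root.
Set 1 + (-0.115) z + (-0.022) z^2 = 0, i.e. a z^2 + b z + c = 0 with a = -0.022, b = -0.115, c = 1.
Discriminant D = b^2 - 4ac = (-0.115)^2 - 4*(-0.022)*1 = 0.013225 - (-0.088) = 0.101225.
D >= 0, so the roots are real: z = (-b +/- sqrt(D)) / (2a) = (0.115 +/- 0.318159) / (-0.044).
  z_1 = (0.115 + 0.318159) / (-0.044) = -9.8445,   |z_1| = 9.8445.
  z_2 = (0.115 - 0.318159) / (-0.044) = 4.6172,   |z_2| = 4.6172.
Moduli of all roots: 9.8445, 4.6172.
All moduli strictly greater than 1? Yes.
Verdict: Stationary.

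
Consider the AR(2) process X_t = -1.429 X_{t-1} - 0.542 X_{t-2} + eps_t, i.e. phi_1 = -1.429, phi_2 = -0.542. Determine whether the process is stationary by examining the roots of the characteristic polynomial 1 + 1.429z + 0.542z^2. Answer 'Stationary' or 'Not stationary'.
\text{Stationary}

The AR(p) characteristic polynomial is P(z) = 1 + 1.429z + 0.542z^2.
Stationarity requires all roots to lie outside the unit circle, i.e. |z| > 1 for every root.
Set 1 + (1.429) z + (0.542) z^2 = 0, i.e. a z^2 + b z + c = 0 with a = 0.542, b = 1.429, c = 1.
Discriminant D = b^2 - 4ac = (1.429)^2 - 4*(0.542)*1 = 2.042041 - (2.168) = -0.125959.
D < 0, so the roots are the complex-conjugate pair z = (-b +/- i sqrt(-D)) / (2a) = -1.3183 +/- 0.3274i.
For a conjugate pair |z|^2 = z * conj(z) = (product of roots) = c/a = 1/(0.542) = 1.845018, so |z| = sqrt(1.845018) = 1.3583 for both roots.
Moduli of all roots: 1.3583, 1.3583.
All moduli strictly greater than 1? Yes.
Verdict: Stationary.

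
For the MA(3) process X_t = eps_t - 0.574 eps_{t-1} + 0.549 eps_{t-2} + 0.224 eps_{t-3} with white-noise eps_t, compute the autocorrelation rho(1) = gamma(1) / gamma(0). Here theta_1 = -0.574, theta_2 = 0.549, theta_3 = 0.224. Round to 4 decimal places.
\rho(1) = -0.4558

For an MA(q) process with theta_0 = 1, the autocovariance is
  gamma(k) = sigma^2 * sum_{i=0..q-k} theta_i * theta_{i+k},
and rho(k) = gamma(k) / gamma(0). Sigma^2 cancels.
  numerator   = (1)*(-0.574) + (-0.574)*(0.549) + (0.549)*(0.224) = -0.76615.
  denominator = (1)^2 + (-0.574)^2 + (0.549)^2 + (0.224)^2 = 1.681053.
  rho(1) = -0.76615 / 1.681053 = -0.4558.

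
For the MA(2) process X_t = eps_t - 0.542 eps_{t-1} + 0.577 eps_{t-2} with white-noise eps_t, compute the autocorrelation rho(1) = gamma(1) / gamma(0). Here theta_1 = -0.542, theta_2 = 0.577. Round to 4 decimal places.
\rho(1) = -0.5254

For an MA(q) process with theta_0 = 1, the autocovariance is
  gamma(k) = sigma^2 * sum_{i=0..q-k} theta_i * theta_{i+k},
and rho(k) = gamma(k) / gamma(0). Sigma^2 cancels.
  numerator   = (1)*(-0.542) + (-0.542)*(0.577) = -0.854734.
  denominator = (1)^2 + (-0.542)^2 + (0.577)^2 = 1.626693.
  rho(1) = -0.854734 / 1.626693 = -0.5254.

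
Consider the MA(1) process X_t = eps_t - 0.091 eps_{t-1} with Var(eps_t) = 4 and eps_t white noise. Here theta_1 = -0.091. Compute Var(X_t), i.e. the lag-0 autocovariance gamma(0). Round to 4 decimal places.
\gamma(0) = 4.0331

For an MA(q) process X_t = eps_t + sum_i theta_i eps_{t-i} with
Var(eps_t) = sigma^2, the variance is
  gamma(0) = sigma^2 * (1 + sum_i theta_i^2).
  sum_i theta_i^2 = (-0.091)^2 = 0.008281.
  gamma(0) = 4 * (1 + 0.008281) = 4 * 1.008281 = 4.033124, which rounds to 4.0331.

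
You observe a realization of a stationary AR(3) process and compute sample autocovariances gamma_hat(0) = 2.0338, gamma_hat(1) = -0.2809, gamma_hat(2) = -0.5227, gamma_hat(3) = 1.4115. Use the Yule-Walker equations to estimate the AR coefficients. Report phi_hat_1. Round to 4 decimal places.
\hat\phi_{1} = 0.0130

The Yule-Walker equations for an AR(p) process read, in matrix form,
  Gamma_p phi = r_p,   with   (Gamma_p)_{ij} = gamma(|i - j|),
                       (r_p)_i = gamma(i),   i,j = 1..p.
Substitute the sample gammas (Toeplitz matrix and right-hand side of size 3):
  Gamma_p = [[2.0338, -0.2809, -0.5227], [-0.2809, 2.0338, -0.2809], [-0.5227, -0.2809, 2.0338]]
  r_p     = [-0.2809, -0.5227, 1.4115]
Written out (R1..R3):
  (R1) 2.0338 phi_1 - 0.2809 phi_2 - 0.5227 phi_3 = -0.2809
  (R2) -0.2809 phi_1 + 2.0338 phi_2 - 0.2809 phi_3 = -0.5227
  (R3) -0.5227 phi_1 - 0.2809 phi_2 + 2.0338 phi_3 = 1.4115
Gaussian elimination:
  R2 <- R2 - (-0.2809/2.0338) R1 = R2 - (-0.138116) R1:  1.995003 phi_2 - 0.353093 phi_3 = -0.561497
  R3 <- R3 - (-0.5227/2.0338) R1 = R3 - (-0.257007) R1:  -0.353093 phi_2 + 1.899463 phi_3 = 1.339307
  R3 <- R3 - (-0.353093/1.995003) R2 = R3 - (-0.176989) R2:  1.836969 phi_3 = 1.239928
Back-substitution:
  phi_hat_3 = 1.239928 / 1.836969 = 0.674986
  phi_hat_2 = (-0.561497 - (-0.353093)(0.674986)) / 1.995003 = -0.161987
  phi_hat_1 = (-0.2809 - (-0.2809)(-0.161987) - (-0.5227)(0.674986)) / 2.0338 = 0.012987
So phi_hat = [0.0130, -0.1620, 0.6750].
Therefore phi_hat_1 = 0.0130.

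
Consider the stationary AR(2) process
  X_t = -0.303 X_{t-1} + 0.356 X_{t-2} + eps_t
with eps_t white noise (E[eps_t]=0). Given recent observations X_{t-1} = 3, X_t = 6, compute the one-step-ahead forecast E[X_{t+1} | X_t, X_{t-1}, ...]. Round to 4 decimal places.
E[X_{t+1} \mid \mathcal F_t] = -0.7500

For an AR(p) model X_t = c + sum_i phi_i X_{t-i} + eps_t, the
one-step-ahead conditional mean is
  E[X_{t+1} | X_t, ...] = c + sum_i phi_i X_{t+1-i}.
Substitute known values:
  E[X_{t+1} | ...] = (-0.303) * (6) + (0.356) * (3)
                   = -0.7500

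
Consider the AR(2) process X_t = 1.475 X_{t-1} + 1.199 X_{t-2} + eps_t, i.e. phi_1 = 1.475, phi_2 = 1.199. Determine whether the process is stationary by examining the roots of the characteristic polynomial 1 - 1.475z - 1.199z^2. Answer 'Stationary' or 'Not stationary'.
\text{Not stationary}

The AR(p) characteristic polynomial is P(z) = 1 - 1.475z - 1.199z^2.
Stationarity requires all roots to lie outside the unit circle, i.e. |z| > 1 for every root.
Set 1 + (-1.475) z + (-1.199) z^2 = 0, i.e. a z^2 + b z + c = 0 with a = -1.199, b = -1.475, c = 1.
Discriminant D = b^2 - 4ac = (-1.475)^2 - 4*(-1.199)*1 = 2.175625 - (-4.796) = 6.971625.
D >= 0, so the roots are real: z = (-b +/- sqrt(D)) / (2a) = (1.475 +/- 2.640383) / (-2.398).
  z_1 = (1.475 + 2.640383) / (-2.398) = -1.7162,   |z_1| = 1.7162.
  z_2 = (1.475 - 2.640383) / (-2.398) = 0.486,   |z_2| = 0.486.
Moduli of all roots: 1.7162, 0.4860.
All moduli strictly greater than 1? No.
Verdict: Not stationary.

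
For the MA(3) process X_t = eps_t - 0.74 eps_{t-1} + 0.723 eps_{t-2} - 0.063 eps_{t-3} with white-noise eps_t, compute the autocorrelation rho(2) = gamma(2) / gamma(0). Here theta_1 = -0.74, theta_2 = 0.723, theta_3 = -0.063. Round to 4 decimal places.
\rho(2) = 0.3710

For an MA(q) process with theta_0 = 1, the autocovariance is
  gamma(k) = sigma^2 * sum_{i=0..q-k} theta_i * theta_{i+k},
and rho(k) = gamma(k) / gamma(0). Sigma^2 cancels.
  numerator   = (1)*(0.723) + (-0.74)*(-0.063) = 0.76962.
  denominator = (1)^2 + (-0.74)^2 + (0.723)^2 + (-0.063)^2 = 2.074298.
  rho(2) = 0.76962 / 2.074298 = 0.3710.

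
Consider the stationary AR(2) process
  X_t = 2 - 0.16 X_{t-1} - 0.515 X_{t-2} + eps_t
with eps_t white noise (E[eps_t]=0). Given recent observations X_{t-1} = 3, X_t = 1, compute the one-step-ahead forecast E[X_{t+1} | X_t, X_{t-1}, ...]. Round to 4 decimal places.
E[X_{t+1} \mid \mathcal F_t] = 0.2950

For an AR(p) model X_t = c + sum_i phi_i X_{t-i} + eps_t, the
one-step-ahead conditional mean is
  E[X_{t+1} | X_t, ...] = c + sum_i phi_i X_{t+1-i}.
Substitute known values:
  E[X_{t+1} | ...] = 2 + (-0.16) * (1) + (-0.515) * (3)
                   = 0.2950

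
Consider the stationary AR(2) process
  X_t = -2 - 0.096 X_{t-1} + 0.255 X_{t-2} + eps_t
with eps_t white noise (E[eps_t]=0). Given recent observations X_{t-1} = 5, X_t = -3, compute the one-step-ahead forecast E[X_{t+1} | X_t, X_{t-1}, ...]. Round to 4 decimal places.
E[X_{t+1} \mid \mathcal F_t] = -0.4370

For an AR(p) model X_t = c + sum_i phi_i X_{t-i} + eps_t, the
one-step-ahead conditional mean is
  E[X_{t+1} | X_t, ...] = c + sum_i phi_i X_{t+1-i}.
Substitute known values:
  E[X_{t+1} | ...] = -2 + (-0.096) * (-3) + (0.255) * (5)
                   = -0.4370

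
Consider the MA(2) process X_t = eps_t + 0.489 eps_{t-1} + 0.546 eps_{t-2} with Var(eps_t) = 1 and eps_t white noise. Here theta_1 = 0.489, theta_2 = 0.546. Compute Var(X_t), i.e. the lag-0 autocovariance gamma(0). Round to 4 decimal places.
\gamma(0) = 1.5372

For an MA(q) process X_t = eps_t + sum_i theta_i eps_{t-i} with
Var(eps_t) = sigma^2, the variance is
  gamma(0) = sigma^2 * (1 + sum_i theta_i^2).
  sum_i theta_i^2 = (0.489)^2 + (0.546)^2 = 0.239121 + 0.298116 = 0.537237.
  gamma(0) = 1 * (1 + 0.537237) = 1 * 1.537237 = 1.537237, which rounds to 1.5372.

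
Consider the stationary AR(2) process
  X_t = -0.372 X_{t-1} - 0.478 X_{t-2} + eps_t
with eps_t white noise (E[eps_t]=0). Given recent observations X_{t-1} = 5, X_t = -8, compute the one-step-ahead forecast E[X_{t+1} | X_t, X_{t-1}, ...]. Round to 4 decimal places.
E[X_{t+1} \mid \mathcal F_t] = 0.5860

For an AR(p) model X_t = c + sum_i phi_i X_{t-i} + eps_t, the
one-step-ahead conditional mean is
  E[X_{t+1} | X_t, ...] = c + sum_i phi_i X_{t+1-i}.
Substitute known values:
  E[X_{t+1} | ...] = (-0.372) * (-8) + (-0.478) * (5)
                   = 0.5860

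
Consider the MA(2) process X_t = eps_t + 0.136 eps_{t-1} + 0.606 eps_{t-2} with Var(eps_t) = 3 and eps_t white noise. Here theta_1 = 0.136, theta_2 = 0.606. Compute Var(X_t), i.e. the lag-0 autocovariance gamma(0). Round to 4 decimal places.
\gamma(0) = 4.1572

For an MA(q) process X_t = eps_t + sum_i theta_i eps_{t-i} with
Var(eps_t) = sigma^2, the variance is
  gamma(0) = sigma^2 * (1 + sum_i theta_i^2).
  sum_i theta_i^2 = (0.136)^2 + (0.606)^2 = 0.018496 + 0.367236 = 0.385732.
  gamma(0) = 3 * (1 + 0.385732) = 3 * 1.385732 = 4.157196, which rounds to 4.1572.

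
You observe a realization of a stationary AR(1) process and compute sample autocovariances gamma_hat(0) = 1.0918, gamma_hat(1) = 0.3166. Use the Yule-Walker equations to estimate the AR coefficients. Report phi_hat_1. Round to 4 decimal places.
\hat\phi_{1} = 0.2900

The Yule-Walker equations for an AR(p) process read, in matrix form,
  Gamma_p phi = r_p,   with   (Gamma_p)_{ij} = gamma(|i - j|),
                       (r_p)_i = gamma(i),   i,j = 1..p.
Substitute the sample gammas (Toeplitz matrix and right-hand side of size 1):
  Gamma_p = [[1.0918]]
  r_p     = [0.3166]
With p = 1 this is the single equation gamma(0) phi_1 = gamma(1):
  phi_hat_1 = gamma(1) / gamma(0) = 0.3166 / 1.0918 = 0.2900.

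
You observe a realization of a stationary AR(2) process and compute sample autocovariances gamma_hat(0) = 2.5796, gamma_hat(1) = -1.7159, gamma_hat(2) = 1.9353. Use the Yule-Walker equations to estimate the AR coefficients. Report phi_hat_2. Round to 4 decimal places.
\hat\phi_{2} = 0.5520

The Yule-Walker equations for an AR(p) process read, in matrix form,
  Gamma_p phi = r_p,   with   (Gamma_p)_{ij} = gamma(|i - j|),
                       (r_p)_i = gamma(i),   i,j = 1..p.
Substitute the sample gammas (Toeplitz matrix and right-hand side of size 2):
  Gamma_p = [[2.5796, -1.7159], [-1.7159, 2.5796]]
  r_p     = [-1.7159, 1.9353]
Written out:
  2.5796 phi_1 - 1.7159 phi_2 = -1.7159
  -1.7159 phi_1 + 2.5796 phi_2 = 1.9353
Solve by Cramer's rule:
  det = gamma(0)^2 - gamma(1)^2 = (2.5796)^2 - (-1.7159)^2 = 6.65433616 - 2.94431281 = 3.71002335
  phi_hat_1 = [gamma(1) gamma(0) - gamma(1) gamma(2)] / det = [(-1.7159)(2.5796) - (-1.7159)(1.9353)] / 3.71002335 = -1.10555437 / 3.71002335 = -0.298
  phi_hat_2 = [gamma(0) gamma(2) - gamma(1)^2] / det = [(2.5796)(1.9353) - (-1.7159)^2] / 3.71002335 = 2.04798707 / 3.71002335 = 0.552
So phi_hat = [-0.2980, 0.5520].
Therefore phi_hat_2 = 0.5520.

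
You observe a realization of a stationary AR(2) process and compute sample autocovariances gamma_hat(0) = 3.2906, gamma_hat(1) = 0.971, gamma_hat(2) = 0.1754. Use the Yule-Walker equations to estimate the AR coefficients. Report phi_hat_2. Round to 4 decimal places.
\hat\phi_{2} = -0.0370

The Yule-Walker equations for an AR(p) process read, in matrix form,
  Gamma_p phi = r_p,   with   (Gamma_p)_{ij} = gamma(|i - j|),
                       (r_p)_i = gamma(i),   i,j = 1..p.
Substitute the sample gammas (Toeplitz matrix and right-hand side of size 2):
  Gamma_p = [[3.2906, 0.971], [0.971, 3.2906]]
  r_p     = [0.971, 0.1754]
Written out:
  3.2906 phi_1 + 0.971 phi_2 = 0.971
  0.971 phi_1 + 3.2906 phi_2 = 0.1754
Solve by Cramer's rule:
  det = gamma(0)^2 - gamma(1)^2 = (3.2906)^2 - (0.971)^2 = 10.82804836 - 0.942841 = 9.88520736
  phi_hat_1 = [gamma(1) gamma(0) - gamma(1) gamma(2)] / det = [(0.971)(3.2906) - (0.971)(0.1754)] / 9.88520736 = 3.0248592 / 9.88520736 = 0.306
  phi_hat_2 = [gamma(0) gamma(2) - gamma(1)^2] / det = [(3.2906)(0.1754) - (0.971)^2] / 9.88520736 = -0.36566976 / 9.88520736 = -0.037
So phi_hat = [0.3060, -0.0370].
Therefore phi_hat_2 = -0.0370.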